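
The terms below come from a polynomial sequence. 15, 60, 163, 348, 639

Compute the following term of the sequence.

First differences: 45, 103, 185, 291
Second differences: 58, 82, 106
Third differences: 24, 24
Third differences constant at 24.
106 + 24 = 130;  291 + 130 = 421;  639 + 421 = 1060

1060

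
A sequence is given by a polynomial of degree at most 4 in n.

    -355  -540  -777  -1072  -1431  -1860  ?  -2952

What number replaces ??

-2365

Using the first 6 terms:
D1: -185  -237  -295  -359  -429
D2: -52  -58  -64  -70
D3: -6  -6  -6
Constant third difference = -6.
Extend forward: -70 − 6 = -76;  -429 − 76 = -505;  -1860 − 505 = -2365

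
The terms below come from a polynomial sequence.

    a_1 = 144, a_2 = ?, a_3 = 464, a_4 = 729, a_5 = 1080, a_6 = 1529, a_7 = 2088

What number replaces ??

273

Using the last 5 terms:
D1: 265  351  449  559
D2: 86  98  110
D3: 12  12
Constant third difference = 12.
Extend backward: 86 − 12 = 74;  265 − 74 = 191;  464 − 191 = 273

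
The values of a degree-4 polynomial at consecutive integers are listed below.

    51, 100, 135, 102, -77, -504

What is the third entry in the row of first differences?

-33

D1: 49, 35, -33, -179, -427
D2: -14, -68, -146, -248
D3: -54, -78, -102
D4: -24, -24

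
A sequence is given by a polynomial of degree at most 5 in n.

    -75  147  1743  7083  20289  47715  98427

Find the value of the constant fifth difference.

D1: 222, 1596, 5340, 13206, 27426, 50712
D2: 1374, 3744, 7866, 14220, 23286
D3: 2370, 4122, 6354, 9066
D4: 1752, 2232, 2712
D5: 480, 480

480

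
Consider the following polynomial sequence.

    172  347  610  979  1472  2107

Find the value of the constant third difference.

18

First differences: 175, 263, 369, 493, 635
Second differences: 88, 106, 124, 142
Third differences: 18, 18, 18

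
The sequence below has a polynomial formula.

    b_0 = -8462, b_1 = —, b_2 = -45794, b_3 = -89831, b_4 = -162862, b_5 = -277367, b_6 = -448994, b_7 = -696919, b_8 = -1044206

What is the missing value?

Using the last 7 terms:
-44037, -73031, -114505, -171627, -247925, -347287
-28994, -41474, -57122, -76298, -99362
-12480, -15648, -19176, -23064
-3168, -3528, -3888
-360, -360
Constant fifth difference = -360.
Extend backward: -3168 + 360 = -2808;  -12480 + 2808 = -9672;  -28994 + 9672 = -19322;  -44037 + 19322 = -24715;  -45794 + 24715 = -21079

-21079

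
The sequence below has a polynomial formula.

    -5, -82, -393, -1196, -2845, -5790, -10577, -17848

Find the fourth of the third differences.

-546

D1: -77, -311, -803, -1649, -2945, -4787, -7271
D2: -234, -492, -846, -1296, -1842, -2484
D3: -258, -354, -450, -546, -642
D4: -96, -96, -96, -96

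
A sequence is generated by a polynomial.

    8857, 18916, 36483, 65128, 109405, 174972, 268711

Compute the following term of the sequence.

398848

Δ: 10059, 17567, 28645, 44277, 65567, 93739
Δ²: 7508, 11078, 15632, 21290, 28172
Δ³: 3570, 4554, 5658, 6882
Δ⁴: 984, 1104, 1224
Δ⁵: 120, 120
The fifth differences are constant (120).
1224 + 120 = 1344;  6882 + 1344 = 8226;  28172 + 8226 = 36398;  93739 + 36398 = 130137;  268711 + 130137 = 398848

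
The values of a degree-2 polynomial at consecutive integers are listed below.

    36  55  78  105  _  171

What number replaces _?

Using the first 4 terms:
D1: 19, 23, 27
D2: 4, 4
Constant second difference = 4.
Extend forward: 27 + 4 = 31;  105 + 31 = 136

136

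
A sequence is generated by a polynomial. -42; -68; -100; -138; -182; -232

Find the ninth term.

-418

Δ: -26 , -32 , -38 , -44 , -50
Δ²: -6 , -6 , -6 , -6
Constant second difference = -6, so extend:
-50 − 6 = -56;  -232 − 56 = -288
-56 − 6 = -62;  -288 − 62 = -350
-62 − 6 = -68;  -350 − 68 = -418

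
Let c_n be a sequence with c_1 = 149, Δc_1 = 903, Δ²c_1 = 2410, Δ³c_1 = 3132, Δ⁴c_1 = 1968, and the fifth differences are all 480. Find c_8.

245660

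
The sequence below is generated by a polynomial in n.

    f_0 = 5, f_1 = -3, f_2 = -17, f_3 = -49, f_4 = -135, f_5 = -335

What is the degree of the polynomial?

First differences: -8, -14, -32, -86, -200
Second differences: -6, -18, -54, -114
Third differences: -12, -36, -60
Fourth differences: -24, -24
The fourth differences are constant, so the polynomial has degree 4.

4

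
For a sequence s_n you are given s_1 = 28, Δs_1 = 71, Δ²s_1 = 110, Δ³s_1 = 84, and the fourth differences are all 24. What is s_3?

280

Build the table forward from the leading diagonal:
Δ⁴: 24, 24, 24
Δ³: 84, 108, 132
Δ²: 110, 194, 302
Δ: 71, 181, 375
s: 28, 99, 280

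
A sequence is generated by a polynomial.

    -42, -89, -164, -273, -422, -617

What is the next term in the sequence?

-864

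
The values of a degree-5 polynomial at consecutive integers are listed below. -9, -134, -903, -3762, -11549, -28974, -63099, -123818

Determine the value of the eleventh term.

D1: -125 , -769 , -2859 , -7787 , -17425 , -34125 , -60719
D2: -644 , -2090 , -4928 , -9638 , -16700 , -26594
D3: -1446 , -2838 , -4710 , -7062 , -9894
D4: -1392 , -1872 , -2352 , -2832
D5: -480 , -480 , -480
Constant fifth difference = -480, so extend:
-2832 − 480 = -3312;  -9894 − 3312 = -13206;  -26594 − 13206 = -39800;  -60719 − 39800 = -100519;  -123818 − 100519 = -224337
-3312 − 480 = -3792;  -13206 − 3792 = -16998;  -39800 − 16998 = -56798;  -100519 − 56798 = -157317;  -224337 − 157317 = -381654
-3792 − 480 = -4272;  -16998 − 4272 = -21270;  -56798 − 21270 = -78068;  -157317 − 78068 = -235385;  -381654 − 235385 = -617039

-617039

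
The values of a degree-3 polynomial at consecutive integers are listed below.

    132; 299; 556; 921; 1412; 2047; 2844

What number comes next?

First differences: 167 , 257 , 365 , 491 , 635 , 797
Second differences: 90 , 108 , 126 , 144 , 162
Third differences: 18 , 18 , 18 , 18
Third differences constant at 18.
162 + 18 = 180;  797 + 180 = 977;  2844 + 977 = 3821

3821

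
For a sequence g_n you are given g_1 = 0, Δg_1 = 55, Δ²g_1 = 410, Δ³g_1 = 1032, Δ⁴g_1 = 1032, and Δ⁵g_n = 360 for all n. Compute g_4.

Build the table forward from the leading diagonal:
Fifth differences: 360  360  360  360
Fourth differences: 1032  1392  1752  2112
Third differences: 1032  2064  3456  5208
Second differences: 410  1442  3506  6962
First differences: 55  465  1907  5413
g: 0  55  520  2427

2427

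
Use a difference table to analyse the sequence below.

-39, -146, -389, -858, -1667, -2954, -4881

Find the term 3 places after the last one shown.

D1: -107  -243  -469  -809  -1287  -1927
D2: -136  -226  -340  -478  -640
D3: -90  -114  -138  -162
D4: -24  -24  -24
Constant fourth difference = -24, so extend:
-162 − 24 = -186;  -640 − 186 = -826;  -1927 − 826 = -2753;  -4881 − 2753 = -7634
-186 − 24 = -210;  -826 − 210 = -1036;  -2753 − 1036 = -3789;  -7634 − 3789 = -11423
-210 − 24 = -234;  -1036 − 234 = -1270;  -3789 − 1270 = -5059;  -11423 − 5059 = -16482

-16482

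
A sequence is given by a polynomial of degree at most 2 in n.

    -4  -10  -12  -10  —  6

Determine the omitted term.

-4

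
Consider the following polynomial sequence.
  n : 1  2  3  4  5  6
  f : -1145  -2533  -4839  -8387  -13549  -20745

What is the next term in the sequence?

Δ: -1388, -2306, -3548, -5162, -7196
Δ²: -918, -1242, -1614, -2034
Δ³: -324, -372, -420
Δ⁴: -48, -48
The fourth differences are constant (-48).
-420 − 48 = -468;  -2034 − 468 = -2502;  -7196 − 2502 = -9698;  -20745 − 9698 = -30443

-30443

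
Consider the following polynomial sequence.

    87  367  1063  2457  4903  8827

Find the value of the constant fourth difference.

First differences: 280, 696, 1394, 2446, 3924
Second differences: 416, 698, 1052, 1478
Third differences: 282, 354, 426
Fourth differences: 72, 72

72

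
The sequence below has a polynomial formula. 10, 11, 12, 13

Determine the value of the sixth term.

15

First differences: 1, 1, 1
First differences constant at 1.
13 + 1 = 14
14 + 1 = 15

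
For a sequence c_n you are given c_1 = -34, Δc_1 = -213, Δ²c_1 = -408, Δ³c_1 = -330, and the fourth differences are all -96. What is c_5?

Build the table forward from the leading diagonal:
D4: -96, -96, -96, -96, -96
D3: -330, -426, -522, -618, -714
D2: -408, -738, -1164, -1686, -2304
D1: -213, -621, -1359, -2523, -4209
c: -34, -247, -868, -2227, -4750

-4750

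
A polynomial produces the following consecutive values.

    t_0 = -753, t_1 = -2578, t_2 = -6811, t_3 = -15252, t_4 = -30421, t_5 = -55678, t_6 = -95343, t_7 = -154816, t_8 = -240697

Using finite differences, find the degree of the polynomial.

-1825, -4233, -8441, -15169, -25257, -39665, -59473, -85881
-2408, -4208, -6728, -10088, -14408, -19808, -26408
-1800, -2520, -3360, -4320, -5400, -6600
-720, -840, -960, -1080, -1200
-120, -120, -120, -120
The fifth differences are constant, so the polynomial has degree 5.

5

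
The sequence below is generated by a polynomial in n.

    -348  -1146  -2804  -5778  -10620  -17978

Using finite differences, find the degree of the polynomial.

Δ: -798, -1658, -2974, -4842, -7358
Δ²: -860, -1316, -1868, -2516
Δ³: -456, -552, -648
Δ⁴: -96, -96
The fourth differences are constant, so the polynomial has degree 4.

4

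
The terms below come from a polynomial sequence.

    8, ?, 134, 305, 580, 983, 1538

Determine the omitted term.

43

Using the last 5 terms:
D1: 171  275  403  555
D2: 104  128  152
D3: 24  24
Constant third difference = 24.
Extend backward: 104 − 24 = 80;  171 − 80 = 91;  134 − 91 = 43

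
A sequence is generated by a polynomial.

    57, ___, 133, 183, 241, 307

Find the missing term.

Using the last 4 terms:
First differences: 50, 58, 66
Second differences: 8, 8
Constant second difference = 8.
Extend backward: 50 − 8 = 42;  133 − 42 = 91

91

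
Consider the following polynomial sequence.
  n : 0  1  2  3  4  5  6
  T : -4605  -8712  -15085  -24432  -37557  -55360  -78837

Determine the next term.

-109080

-4107  -6373  -9347  -13125  -17803  -23477
-2266  -2974  -3778  -4678  -5674
-708  -804  -900  -996
-96  -96  -96
Constant fourth difference = -96, so extend:
-996 − 96 = -1092;  -5674 − 1092 = -6766;  -23477 − 6766 = -30243;  -78837 − 30243 = -109080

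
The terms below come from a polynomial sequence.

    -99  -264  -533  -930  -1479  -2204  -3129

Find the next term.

-4278

-165  -269  -397  -549  -725  -925
-104  -128  -152  -176  -200
-24  -24  -24  -24
The third differences are constant (-24).
-200 − 24 = -224;  -925 − 224 = -1149;  -3129 − 1149 = -4278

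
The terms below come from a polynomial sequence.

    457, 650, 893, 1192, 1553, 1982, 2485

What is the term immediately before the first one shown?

D1: 193, 243, 299, 361, 429, 503
D2: 50, 56, 62, 68, 74
D3: 6, 6, 6, 6
The third differences are constant at 6.
Work back: 50 − 6 = 44;  193 − 44 = 149;  457 − 149 = 308

308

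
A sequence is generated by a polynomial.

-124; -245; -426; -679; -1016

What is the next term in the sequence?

-1449

D1: -121  -181  -253  -337
D2: -60  -72  -84
D3: -12  -12
Constant third difference = -12, so extend:
-84 − 12 = -96;  -337 − 96 = -433;  -1016 − 433 = -1449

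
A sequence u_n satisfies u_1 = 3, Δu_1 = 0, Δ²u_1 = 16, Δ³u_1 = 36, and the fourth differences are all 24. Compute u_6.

643

Build the table forward from the leading diagonal:
D4: 24  24  24  24  24  24
D3: 36  60  84  108  132  156
D2: 16  52  112  196  304  436
D1: 0  16  68  180  376  680
u: 3  3  19  87  267  643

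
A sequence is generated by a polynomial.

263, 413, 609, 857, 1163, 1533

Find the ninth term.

150 , 196 , 248 , 306 , 370
46 , 52 , 58 , 64
6 , 6 , 6
Third differences constant at 6.
64 + 6 = 70;  370 + 70 = 440;  1533 + 440 = 1973
70 + 6 = 76;  440 + 76 = 516;  1973 + 516 = 2489
76 + 6 = 82;  516 + 82 = 598;  2489 + 598 = 3087

3087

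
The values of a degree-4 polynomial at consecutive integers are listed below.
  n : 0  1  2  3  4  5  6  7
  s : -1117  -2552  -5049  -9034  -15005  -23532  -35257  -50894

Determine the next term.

-71229

Δ: -1435, -2497, -3985, -5971, -8527, -11725, -15637
Δ²: -1062, -1488, -1986, -2556, -3198, -3912
Δ³: -426, -498, -570, -642, -714
Δ⁴: -72, -72, -72, -72
The fourth differences are constant (-72).
-714 − 72 = -786;  -3912 − 786 = -4698;  -15637 − 4698 = -20335;  -50894 − 20335 = -71229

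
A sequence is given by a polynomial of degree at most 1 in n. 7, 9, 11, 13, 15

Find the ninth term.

D1: 2  2  2  2
First differences constant at 2.
15 + 2 = 17
17 + 2 = 19
19 + 2 = 21
21 + 2 = 23

23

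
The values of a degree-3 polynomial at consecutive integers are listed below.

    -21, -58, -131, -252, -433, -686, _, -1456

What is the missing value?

Using the first 6 terms:
-37  -73  -121  -181  -253
-36  -48  -60  -72
-12  -12  -12
Constant third difference = -12.
Extend forward: -72 − 12 = -84;  -253 − 84 = -337;  -686 − 337 = -1023

-1023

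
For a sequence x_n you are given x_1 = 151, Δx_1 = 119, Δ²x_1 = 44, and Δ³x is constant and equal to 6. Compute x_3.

Build the table forward from the leading diagonal:
Δ³: 6, 6, 6
Δ²: 44, 50, 56
Δ: 119, 163, 213
x: 151, 270, 433

433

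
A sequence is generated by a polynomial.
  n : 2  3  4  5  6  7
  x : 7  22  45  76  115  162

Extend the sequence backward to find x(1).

0

First differences: 15, 23, 31, 39, 47
Second differences: 8, 8, 8, 8
The second differences are constant at 8.
Work back: 15 − 8 = 7;  7 − 7 = 0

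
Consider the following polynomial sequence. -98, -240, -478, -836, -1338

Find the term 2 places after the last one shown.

-142 , -238 , -358 , -502
-96 , -120 , -144
-24 , -24
Constant third difference = -24, so extend:
-144 − 24 = -168;  -502 − 168 = -670;  -1338 − 670 = -2008
-168 − 24 = -192;  -670 − 192 = -862;  -2008 − 862 = -2870

-2870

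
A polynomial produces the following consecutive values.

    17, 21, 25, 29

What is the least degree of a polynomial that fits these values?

1

First differences: 4, 4, 4
The first differences are constant, so the polynomial has degree 1.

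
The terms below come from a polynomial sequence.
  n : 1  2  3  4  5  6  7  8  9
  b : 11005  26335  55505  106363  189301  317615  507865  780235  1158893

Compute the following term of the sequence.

Δ: 15330  29170  50858  82938  128314  190250  272370  378658
Δ²: 13840  21688  32080  45376  61936  82120  106288
Δ³: 7848  10392  13296  16560  20184  24168
Δ⁴: 2544  2904  3264  3624  3984
Δ⁵: 360  360  360  360
The fifth differences are constant (360).
3984 + 360 = 4344;  24168 + 4344 = 28512;  106288 + 28512 = 134800;  378658 + 134800 = 513458;  1158893 + 513458 = 1672351

1672351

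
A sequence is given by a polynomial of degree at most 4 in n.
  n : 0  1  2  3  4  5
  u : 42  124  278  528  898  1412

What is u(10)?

Δ: 82, 154, 250, 370, 514
Δ²: 72, 96, 120, 144
Δ³: 24, 24, 24
Third differences constant at 24.
144 + 24 = 168;  514 + 168 = 682;  1412 + 682 = 2094
168 + 24 = 192;  682 + 192 = 874;  2094 + 874 = 2968
192 + 24 = 216;  874 + 216 = 1090;  2968 + 1090 = 4058
216 + 24 = 240;  1090 + 240 = 1330;  4058 + 1330 = 5388
240 + 24 = 264;  1330 + 264 = 1594;  5388 + 1594 = 6982

6982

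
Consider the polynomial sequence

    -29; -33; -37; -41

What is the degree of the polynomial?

1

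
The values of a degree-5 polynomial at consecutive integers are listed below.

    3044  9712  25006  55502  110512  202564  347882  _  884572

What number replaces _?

Using the first 7 terms:
First differences: 6668  15294  30496  55010  92052  145318
Second differences: 8626  15202  24514  37042  53266
Third differences: 6576  9312  12528  16224
Fourth differences: 2736  3216  3696
Fifth differences: 480  480
Constant fifth difference = 480.
Extend forward: 3696 + 480 = 4176;  16224 + 4176 = 20400;  53266 + 20400 = 73666;  145318 + 73666 = 218984;  347882 + 218984 = 566866

566866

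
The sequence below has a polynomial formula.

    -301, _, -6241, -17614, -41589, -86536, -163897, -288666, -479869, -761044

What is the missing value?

-1692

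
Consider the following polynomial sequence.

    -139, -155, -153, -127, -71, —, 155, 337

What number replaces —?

21

Using the first 5 terms:
-16, 2, 26, 56
18, 24, 30
6, 6
Constant third difference = 6.
Extend forward: 30 + 6 = 36;  56 + 36 = 92;  -71 + 92 = 21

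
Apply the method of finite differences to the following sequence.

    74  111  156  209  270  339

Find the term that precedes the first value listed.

45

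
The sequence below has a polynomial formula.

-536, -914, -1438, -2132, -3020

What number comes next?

Δ: -378, -524, -694, -888
Δ²: -146, -170, -194
Δ³: -24, -24
Third differences constant at -24.
-194 − 24 = -218;  -888 − 218 = -1106;  -3020 − 1106 = -4126

-4126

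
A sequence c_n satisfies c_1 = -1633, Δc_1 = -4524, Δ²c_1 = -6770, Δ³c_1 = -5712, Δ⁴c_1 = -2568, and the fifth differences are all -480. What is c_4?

-41227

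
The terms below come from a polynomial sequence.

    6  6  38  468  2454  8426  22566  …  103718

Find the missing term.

51288

Using the first 7 terms:
Δ: 0  32  430  1986  5972  14140
Δ²: 32  398  1556  3986  8168
Δ³: 366  1158  2430  4182
Δ⁴: 792  1272  1752
Δ⁵: 480  480
Constant fifth difference = 480.
Extend forward: 1752 + 480 = 2232;  4182 + 2232 = 6414;  8168 + 6414 = 14582;  14140 + 14582 = 28722;  22566 + 28722 = 51288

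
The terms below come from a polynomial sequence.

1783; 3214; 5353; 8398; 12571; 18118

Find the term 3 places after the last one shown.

D1: 1431, 2139, 3045, 4173, 5547
D2: 708, 906, 1128, 1374
D3: 198, 222, 246
D4: 24, 24
Constant fourth difference = 24, so extend:
246 + 24 = 270;  1374 + 270 = 1644;  5547 + 1644 = 7191;  18118 + 7191 = 25309
270 + 24 = 294;  1644 + 294 = 1938;  7191 + 1938 = 9129;  25309 + 9129 = 34438
294 + 24 = 318;  1938 + 318 = 2256;  9129 + 2256 = 11385;  34438 + 11385 = 45823

45823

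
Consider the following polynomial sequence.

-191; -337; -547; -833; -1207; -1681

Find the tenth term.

-4817

-146, -210, -286, -374, -474
-64, -76, -88, -100
-12, -12, -12
Constant third difference = -12, so extend:
-100 − 12 = -112;  -474 − 112 = -586;  -1681 − 586 = -2267
-112 − 12 = -124;  -586 − 124 = -710;  -2267 − 710 = -2977
-124 − 12 = -136;  -710 − 136 = -846;  -2977 − 846 = -3823
-136 − 12 = -148;  -846 − 148 = -994;  -3823 − 994 = -4817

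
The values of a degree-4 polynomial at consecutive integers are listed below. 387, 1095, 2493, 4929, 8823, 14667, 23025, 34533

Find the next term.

Δ: 708 , 1398 , 2436 , 3894 , 5844 , 8358 , 11508
Δ²: 690 , 1038 , 1458 , 1950 , 2514 , 3150
Δ³: 348 , 420 , 492 , 564 , 636
Δ⁴: 72 , 72 , 72 , 72
Fourth differences constant at 72.
636 + 72 = 708;  3150 + 708 = 3858;  11508 + 3858 = 15366;  34533 + 15366 = 49899

49899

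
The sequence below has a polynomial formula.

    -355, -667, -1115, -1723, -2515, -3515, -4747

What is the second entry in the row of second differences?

-160

D1: -312, -448, -608, -792, -1000, -1232
D2: -136, -160, -184, -208, -232
D3: -24, -24, -24, -24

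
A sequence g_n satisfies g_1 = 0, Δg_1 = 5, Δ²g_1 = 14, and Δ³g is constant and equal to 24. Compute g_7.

Build the table forward from the leading diagonal:
Δ³: 24, 24, 24, 24, 24, 24, 24
Δ²: 14, 38, 62, 86, 110, 134, 158
Δ: 5, 19, 57, 119, 205, 315, 449
g: 0, 5, 24, 81, 200, 405, 720

720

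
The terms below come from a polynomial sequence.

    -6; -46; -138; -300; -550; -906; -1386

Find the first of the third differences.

-18

First differences: -40, -92, -162, -250, -356, -480
Second differences: -52, -70, -88, -106, -124
Third differences: -18, -18, -18, -18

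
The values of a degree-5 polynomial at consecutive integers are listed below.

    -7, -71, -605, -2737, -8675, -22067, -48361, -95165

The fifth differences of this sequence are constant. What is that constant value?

-360

First differences: -64, -534, -2132, -5938, -13392, -26294, -46804
Second differences: -470, -1598, -3806, -7454, -12902, -20510
Third differences: -1128, -2208, -3648, -5448, -7608
Fourth differences: -1080, -1440, -1800, -2160
Fifth differences: -360, -360, -360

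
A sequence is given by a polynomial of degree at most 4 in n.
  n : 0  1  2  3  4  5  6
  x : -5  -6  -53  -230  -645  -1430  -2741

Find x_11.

First differences: -1, -47, -177, -415, -785, -1311
Second differences: -46, -130, -238, -370, -526
Third differences: -84, -108, -132, -156
Fourth differences: -24, -24, -24
Fourth differences constant at -24.
-156 − 24 = -180;  -526 − 180 = -706;  -1311 − 706 = -2017;  -2741 − 2017 = -4758
-180 − 24 = -204;  -706 − 204 = -910;  -2017 − 910 = -2927;  -4758 − 2927 = -7685
-204 − 24 = -228;  -910 − 228 = -1138;  -2927 − 1138 = -4065;  -7685 − 4065 = -11750
-228 − 24 = -252;  -1138 − 252 = -1390;  -4065 − 1390 = -5455;  -11750 − 5455 = -17205
-252 − 24 = -276;  -1390 − 276 = -1666;  -5455 − 1666 = -7121;  -17205 − 7121 = -24326

-24326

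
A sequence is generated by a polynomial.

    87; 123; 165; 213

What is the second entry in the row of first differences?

42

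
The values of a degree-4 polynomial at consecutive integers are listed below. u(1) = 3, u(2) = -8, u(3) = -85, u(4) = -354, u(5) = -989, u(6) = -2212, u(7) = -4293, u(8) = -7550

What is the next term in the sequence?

D1: -11, -77, -269, -635, -1223, -2081, -3257
D2: -66, -192, -366, -588, -858, -1176
D3: -126, -174, -222, -270, -318
D4: -48, -48, -48, -48
Constant fourth difference = -48, so extend:
-318 − 48 = -366;  -1176 − 366 = -1542;  -3257 − 1542 = -4799;  -7550 − 4799 = -12349

-12349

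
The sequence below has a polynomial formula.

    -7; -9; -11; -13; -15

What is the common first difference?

-2

Δ: -2, -2, -2, -2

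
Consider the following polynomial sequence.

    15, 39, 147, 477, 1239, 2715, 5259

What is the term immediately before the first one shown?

24  108  330  762  1476  2544
84  222  432  714  1068
138  210  282  354
72  72  72
The fourth differences are constant at 72.
Work back: 138 − 72 = 66;  84 − 66 = 18;  24 − 18 = 6;  15 − 6 = 9

9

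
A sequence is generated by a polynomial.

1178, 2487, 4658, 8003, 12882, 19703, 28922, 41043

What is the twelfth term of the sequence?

First differences: 1309, 2171, 3345, 4879, 6821, 9219, 12121
Second differences: 862, 1174, 1534, 1942, 2398, 2902
Third differences: 312, 360, 408, 456, 504
Fourth differences: 48, 48, 48, 48
Constant fourth difference = 48, so extend:
504 + 48 = 552;  2902 + 552 = 3454;  12121 + 3454 = 15575;  41043 + 15575 = 56618
552 + 48 = 600;  3454 + 600 = 4054;  15575 + 4054 = 19629;  56618 + 19629 = 76247
600 + 48 = 648;  4054 + 648 = 4702;  19629 + 4702 = 24331;  76247 + 24331 = 100578
648 + 48 = 696;  4702 + 696 = 5398;  24331 + 5398 = 29729;  100578 + 29729 = 130307

130307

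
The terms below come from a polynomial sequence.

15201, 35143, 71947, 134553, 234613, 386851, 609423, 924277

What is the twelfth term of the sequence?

3698353

Δ: 19942  36804  62606  100060  152238  222572  314854
Δ²: 16862  25802  37454  52178  70334  92282
Δ³: 8940  11652  14724  18156  21948
Δ⁴: 2712  3072  3432  3792
Δ⁵: 360  360  360
Fifth differences constant at 360.
3792 + 360 = 4152;  21948 + 4152 = 26100;  92282 + 26100 = 118382;  314854 + 118382 = 433236;  924277 + 433236 = 1357513
4152 + 360 = 4512;  26100 + 4512 = 30612;  118382 + 30612 = 148994;  433236 + 148994 = 582230;  1357513 + 582230 = 1939743
4512 + 360 = 4872;  30612 + 4872 = 35484;  148994 + 35484 = 184478;  582230 + 184478 = 766708;  1939743 + 766708 = 2706451
4872 + 360 = 5232;  35484 + 5232 = 40716;  184478 + 40716 = 225194;  766708 + 225194 = 991902;  2706451 + 991902 = 3698353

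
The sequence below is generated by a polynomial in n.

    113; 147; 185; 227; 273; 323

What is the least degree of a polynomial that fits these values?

Δ: 34, 38, 42, 46, 50
Δ²: 4, 4, 4, 4
The second differences are constant, so the polynomial has degree 2.

2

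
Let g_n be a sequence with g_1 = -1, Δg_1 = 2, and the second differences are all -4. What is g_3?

-1

Build the table forward from the leading diagonal:
Δ²: -4  -4  -4
Δ: 2  -2  -6
g: -1  1  -1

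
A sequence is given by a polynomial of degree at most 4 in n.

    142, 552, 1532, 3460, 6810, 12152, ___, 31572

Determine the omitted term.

Using the first 6 terms:
Δ: 410, 980, 1928, 3350, 5342
Δ²: 570, 948, 1422, 1992
Δ³: 378, 474, 570
Δ⁴: 96, 96
Constant fourth difference = 96.
Extend forward: 570 + 96 = 666;  1992 + 666 = 2658;  5342 + 2658 = 8000;  12152 + 8000 = 20152

20152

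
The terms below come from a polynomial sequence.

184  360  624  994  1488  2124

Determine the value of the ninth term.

176 , 264 , 370 , 494 , 636
88 , 106 , 124 , 142
18 , 18 , 18
The third differences are constant (18).
142 + 18 = 160;  636 + 160 = 796;  2124 + 796 = 2920
160 + 18 = 178;  796 + 178 = 974;  2920 + 974 = 3894
178 + 18 = 196;  974 + 196 = 1170;  3894 + 1170 = 5064

5064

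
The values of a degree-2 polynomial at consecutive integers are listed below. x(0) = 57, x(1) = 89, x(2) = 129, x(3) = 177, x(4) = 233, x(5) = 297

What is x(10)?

737

Δ: 32, 40, 48, 56, 64
Δ²: 8, 8, 8, 8
Second differences constant at 8.
64 + 8 = 72;  297 + 72 = 369
72 + 8 = 80;  369 + 80 = 449
80 + 8 = 88;  449 + 88 = 537
88 + 8 = 96;  537 + 96 = 633
96 + 8 = 104;  633 + 104 = 737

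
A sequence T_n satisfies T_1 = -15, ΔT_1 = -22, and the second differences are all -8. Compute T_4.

-105

Build the table forward from the leading diagonal:
Δ²: -8, -8, -8, -8
Δ: -22, -30, -38, -46
T: -15, -37, -67, -105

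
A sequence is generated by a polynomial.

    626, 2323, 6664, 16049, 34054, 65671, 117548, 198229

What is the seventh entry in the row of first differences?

First differences: 1697, 4341, 9385, 18005, 31617, 51877, 80681
Second differences: 2644, 5044, 8620, 13612, 20260, 28804
Third differences: 2400, 3576, 4992, 6648, 8544
Fourth differences: 1176, 1416, 1656, 1896
Fifth differences: 240, 240, 240

80681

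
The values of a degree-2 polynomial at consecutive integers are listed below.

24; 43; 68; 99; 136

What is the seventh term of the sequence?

First differences: 19, 25, 31, 37
Second differences: 6, 6, 6
Constant second difference = 6, so extend:
37 + 6 = 43;  136 + 43 = 179
43 + 6 = 49;  179 + 49 = 228

228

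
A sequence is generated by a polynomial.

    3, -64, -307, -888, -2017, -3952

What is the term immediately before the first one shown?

8

D1: -67  -243  -581  -1129  -1935
D2: -176  -338  -548  -806
D3: -162  -210  -258
D4: -48  -48
The fourth differences are constant at -48.
Work back: -162 + 48 = -114;  -176 + 114 = -62;  -67 + 62 = -5;  3 + 5 = 8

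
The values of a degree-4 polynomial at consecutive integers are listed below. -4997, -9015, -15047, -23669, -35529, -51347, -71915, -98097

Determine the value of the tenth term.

Δ: -4018 , -6032 , -8622 , -11860 , -15818 , -20568 , -26182
Δ²: -2014 , -2590 , -3238 , -3958 , -4750 , -5614
Δ³: -576 , -648 , -720 , -792 , -864
Δ⁴: -72 , -72 , -72 , -72
Constant fourth difference = -72, so extend:
-864 − 72 = -936;  -5614 − 936 = -6550;  -26182 − 6550 = -32732;  -98097 − 32732 = -130829
-936 − 72 = -1008;  -6550 − 1008 = -7558;  -32732 − 7558 = -40290;  -130829 − 40290 = -171119

-171119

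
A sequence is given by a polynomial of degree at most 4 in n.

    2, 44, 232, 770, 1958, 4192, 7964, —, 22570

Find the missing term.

13862

Using the first 7 terms:
42, 188, 538, 1188, 2234, 3772
146, 350, 650, 1046, 1538
204, 300, 396, 492
96, 96, 96
Constant fourth difference = 96.
Extend forward: 492 + 96 = 588;  1538 + 588 = 2126;  3772 + 2126 = 5898;  7964 + 5898 = 13862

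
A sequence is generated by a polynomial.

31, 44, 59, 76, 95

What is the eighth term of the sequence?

164

13, 15, 17, 19
2, 2, 2
Constant second difference = 2, so extend:
19 + 2 = 21;  95 + 21 = 116
21 + 2 = 23;  116 + 23 = 139
23 + 2 = 25;  139 + 25 = 164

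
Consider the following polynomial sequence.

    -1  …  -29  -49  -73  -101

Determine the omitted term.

Using the last 4 terms:
Δ: -20, -24, -28
Δ²: -4, -4
Constant second difference = -4.
Extend backward: -20 + 4 = -16;  -29 + 16 = -13

-13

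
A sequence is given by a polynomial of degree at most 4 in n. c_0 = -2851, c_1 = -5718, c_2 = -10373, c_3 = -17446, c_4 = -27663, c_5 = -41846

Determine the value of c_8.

First differences: -2867, -4655, -7073, -10217, -14183
Second differences: -1788, -2418, -3144, -3966
Third differences: -630, -726, -822
Fourth differences: -96, -96
Fourth differences constant at -96.
-822 − 96 = -918;  -3966 − 918 = -4884;  -14183 − 4884 = -19067;  -41846 − 19067 = -60913
-918 − 96 = -1014;  -4884 − 1014 = -5898;  -19067 − 5898 = -24965;  -60913 − 24965 = -85878
-1014 − 96 = -1110;  -5898 − 1110 = -7008;  -24965 − 7008 = -31973;  -85878 − 31973 = -117851

-117851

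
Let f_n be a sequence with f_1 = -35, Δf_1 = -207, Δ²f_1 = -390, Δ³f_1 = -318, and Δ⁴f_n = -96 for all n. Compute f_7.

-14927

Build the table forward from the leading diagonal:
Δ⁴: -96  -96  -96  -96  -96  -96  -96
Δ³: -318  -414  -510  -606  -702  -798  -894
Δ²: -390  -708  -1122  -1632  -2238  -2940  -3738
Δ: -207  -597  -1305  -2427  -4059  -6297  -9237
f: -35  -242  -839  -2144  -4571  -8630  -14927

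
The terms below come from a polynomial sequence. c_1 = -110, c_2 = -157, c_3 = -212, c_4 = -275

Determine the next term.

-346

First differences: -47, -55, -63
Second differences: -8, -8
Second differences constant at -8.
-63 − 8 = -71;  -275 − 71 = -346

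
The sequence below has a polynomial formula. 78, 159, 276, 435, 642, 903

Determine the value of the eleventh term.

D1: 81 , 117 , 159 , 207 , 261
D2: 36 , 42 , 48 , 54
D3: 6 , 6 , 6
Constant third difference = 6, so extend:
54 + 6 = 60;  261 + 60 = 321;  903 + 321 = 1224
60 + 6 = 66;  321 + 66 = 387;  1224 + 387 = 1611
66 + 6 = 72;  387 + 72 = 459;  1611 + 459 = 2070
72 + 6 = 78;  459 + 78 = 537;  2070 + 537 = 2607
78 + 6 = 84;  537 + 84 = 621;  2607 + 621 = 3228

3228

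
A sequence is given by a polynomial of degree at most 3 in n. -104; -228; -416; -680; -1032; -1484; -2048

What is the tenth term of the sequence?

-4532

Δ: -124, -188, -264, -352, -452, -564
Δ²: -64, -76, -88, -100, -112
Δ³: -12, -12, -12, -12
Third differences constant at -12.
-112 − 12 = -124;  -564 − 124 = -688;  -2048 − 688 = -2736
-124 − 12 = -136;  -688 − 136 = -824;  -2736 − 824 = -3560
-136 − 12 = -148;  -824 − 148 = -972;  -3560 − 972 = -4532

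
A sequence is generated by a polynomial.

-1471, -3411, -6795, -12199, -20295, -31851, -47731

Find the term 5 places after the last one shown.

-228951

D1: -1940, -3384, -5404, -8096, -11556, -15880
D2: -1444, -2020, -2692, -3460, -4324
D3: -576, -672, -768, -864
D4: -96, -96, -96
The fourth differences are constant (-96).
-864 − 96 = -960;  -4324 − 960 = -5284;  -15880 − 5284 = -21164;  -47731 − 21164 = -68895
-960 − 96 = -1056;  -5284 − 1056 = -6340;  -21164 − 6340 = -27504;  -68895 − 27504 = -96399
-1056 − 96 = -1152;  -6340 − 1152 = -7492;  -27504 − 7492 = -34996;  -96399 − 34996 = -131395
-1152 − 96 = -1248;  -7492 − 1248 = -8740;  -34996 − 8740 = -43736;  -131395 − 43736 = -175131
-1248 − 96 = -1344;  -8740 − 1344 = -10084;  -43736 − 10084 = -53820;  -175131 − 53820 = -228951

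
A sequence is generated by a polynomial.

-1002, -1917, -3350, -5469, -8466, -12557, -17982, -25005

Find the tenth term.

-45021

Δ: -915  -1433  -2119  -2997  -4091  -5425  -7023
Δ²: -518  -686  -878  -1094  -1334  -1598
Δ³: -168  -192  -216  -240  -264
Δ⁴: -24  -24  -24  -24
The fourth differences are constant (-24).
-264 − 24 = -288;  -1598 − 288 = -1886;  -7023 − 1886 = -8909;  -25005 − 8909 = -33914
-288 − 24 = -312;  -1886 − 312 = -2198;  -8909 − 2198 = -11107;  -33914 − 11107 = -45021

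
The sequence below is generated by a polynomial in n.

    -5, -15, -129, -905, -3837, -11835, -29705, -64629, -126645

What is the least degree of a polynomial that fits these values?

5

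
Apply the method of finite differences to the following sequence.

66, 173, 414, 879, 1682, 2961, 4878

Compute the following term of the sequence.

First differences: 107, 241, 465, 803, 1279, 1917
Second differences: 134, 224, 338, 476, 638
Third differences: 90, 114, 138, 162
Fourth differences: 24, 24, 24
Constant fourth difference = 24, so extend:
162 + 24 = 186;  638 + 186 = 824;  1917 + 824 = 2741;  4878 + 2741 = 7619

7619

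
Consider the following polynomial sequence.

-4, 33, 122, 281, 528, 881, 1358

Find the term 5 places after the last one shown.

6233

First differences: 37, 89, 159, 247, 353, 477
Second differences: 52, 70, 88, 106, 124
Third differences: 18, 18, 18, 18
Constant third difference = 18, so extend:
124 + 18 = 142;  477 + 142 = 619;  1358 + 619 = 1977
142 + 18 = 160;  619 + 160 = 779;  1977 + 779 = 2756
160 + 18 = 178;  779 + 178 = 957;  2756 + 957 = 3713
178 + 18 = 196;  957 + 196 = 1153;  3713 + 1153 = 4866
196 + 18 = 214;  1153 + 214 = 1367;  4866 + 1367 = 6233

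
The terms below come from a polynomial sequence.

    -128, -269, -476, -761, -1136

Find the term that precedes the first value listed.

First differences: -141, -207, -285, -375
Second differences: -66, -78, -90
Third differences: -12, -12
The third differences are constant at -12.
Work back: -66 + 12 = -54;  -141 + 54 = -87;  -128 + 87 = -41

-41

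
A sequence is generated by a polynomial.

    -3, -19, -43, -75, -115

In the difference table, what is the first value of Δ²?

First differences: -16, -24, -32, -40
Second differences: -8, -8, -8

-8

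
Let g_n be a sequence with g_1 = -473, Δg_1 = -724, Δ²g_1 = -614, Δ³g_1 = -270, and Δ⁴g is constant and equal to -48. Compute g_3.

-2535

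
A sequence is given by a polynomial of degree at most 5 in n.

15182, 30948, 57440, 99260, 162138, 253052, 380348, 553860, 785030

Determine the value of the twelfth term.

1965548

D1: 15766  26492  41820  62878  90914  127296  173512  231170
D2: 10726  15328  21058  28036  36382  46216  57658
D3: 4602  5730  6978  8346  9834  11442
D4: 1128  1248  1368  1488  1608
D5: 120  120  120  120
Constant fifth difference = 120, so extend:
1608 + 120 = 1728;  11442 + 1728 = 13170;  57658 + 13170 = 70828;  231170 + 70828 = 301998;  785030 + 301998 = 1087028
1728 + 120 = 1848;  13170 + 1848 = 15018;  70828 + 15018 = 85846;  301998 + 85846 = 387844;  1087028 + 387844 = 1474872
1848 + 120 = 1968;  15018 + 1968 = 16986;  85846 + 16986 = 102832;  387844 + 102832 = 490676;  1474872 + 490676 = 1965548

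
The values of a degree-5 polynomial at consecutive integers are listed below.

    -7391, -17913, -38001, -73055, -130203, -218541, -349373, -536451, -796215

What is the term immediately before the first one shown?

-2523

-10522  -20088  -35054  -57148  -88338  -130832  -187078  -259764
-9566  -14966  -22094  -31190  -42494  -56246  -72686
-5400  -7128  -9096  -11304  -13752  -16440
-1728  -1968  -2208  -2448  -2688
-240  -240  -240  -240
The fifth differences are constant at -240.
Work back: -1728 + 240 = -1488;  -5400 + 1488 = -3912;  -9566 + 3912 = -5654;  -10522 + 5654 = -4868;  -7391 + 4868 = -2523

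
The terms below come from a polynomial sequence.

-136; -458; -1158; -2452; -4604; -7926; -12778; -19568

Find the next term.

-28752

Δ: -322, -700, -1294, -2152, -3322, -4852, -6790
Δ²: -378, -594, -858, -1170, -1530, -1938
Δ³: -216, -264, -312, -360, -408
Δ⁴: -48, -48, -48, -48
The fourth differences are constant (-48).
-408 − 48 = -456;  -1938 − 456 = -2394;  -6790 − 2394 = -9184;  -19568 − 9184 = -28752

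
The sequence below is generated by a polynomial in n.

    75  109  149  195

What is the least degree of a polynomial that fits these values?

2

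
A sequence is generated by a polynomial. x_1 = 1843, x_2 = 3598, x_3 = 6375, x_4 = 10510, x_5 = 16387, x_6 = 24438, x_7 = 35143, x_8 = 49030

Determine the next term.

Δ: 1755  2777  4135  5877  8051  10705  13887
Δ²: 1022  1358  1742  2174  2654  3182
Δ³: 336  384  432  480  528
Δ⁴: 48  48  48  48
Fourth differences constant at 48.
528 + 48 = 576;  3182 + 576 = 3758;  13887 + 3758 = 17645;  49030 + 17645 = 66675

66675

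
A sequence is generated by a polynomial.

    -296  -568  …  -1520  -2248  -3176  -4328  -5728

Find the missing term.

Using the last 5 terms:
First differences: -728  -928  -1152  -1400
Second differences: -200  -224  -248
Third differences: -24  -24
Constant third difference = -24.
Extend backward: -200 + 24 = -176;  -728 + 176 = -552;  -1520 + 552 = -968

-968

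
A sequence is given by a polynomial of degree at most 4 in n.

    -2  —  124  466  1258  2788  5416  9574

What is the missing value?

16

Using the last 6 terms:
Δ: 342, 792, 1530, 2628, 4158
Δ²: 450, 738, 1098, 1530
Δ³: 288, 360, 432
Δ⁴: 72, 72
Constant fourth difference = 72.
Extend backward: 288 − 72 = 216;  450 − 216 = 234;  342 − 234 = 108;  124 − 108 = 16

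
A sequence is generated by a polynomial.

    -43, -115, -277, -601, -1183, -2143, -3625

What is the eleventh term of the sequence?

-72 , -162 , -324 , -582 , -960 , -1482
-90 , -162 , -258 , -378 , -522
-72 , -96 , -120 , -144
-24 , -24 , -24
Constant fourth difference = -24, so extend:
-144 − 24 = -168;  -522 − 168 = -690;  -1482 − 690 = -2172;  -3625 − 2172 = -5797
-168 − 24 = -192;  -690 − 192 = -882;  -2172 − 882 = -3054;  -5797 − 3054 = -8851
-192 − 24 = -216;  -882 − 216 = -1098;  -3054 − 1098 = -4152;  -8851 − 4152 = -13003
-216 − 24 = -240;  -1098 − 240 = -1338;  -4152 − 1338 = -5490;  -13003 − 5490 = -18493

-18493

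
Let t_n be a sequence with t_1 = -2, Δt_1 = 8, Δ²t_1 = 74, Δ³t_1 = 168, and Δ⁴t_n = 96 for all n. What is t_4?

412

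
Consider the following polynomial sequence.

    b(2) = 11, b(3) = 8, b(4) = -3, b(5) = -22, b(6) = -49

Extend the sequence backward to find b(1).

6

-3, -11, -19, -27
-8, -8, -8
The second differences are constant at -8.
Work back: -3 + 8 = 5;  11 − 5 = 6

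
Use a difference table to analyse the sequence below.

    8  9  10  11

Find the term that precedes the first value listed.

7

1, 1, 1
The first differences are constant at 1.
Work back: 8 − 1 = 7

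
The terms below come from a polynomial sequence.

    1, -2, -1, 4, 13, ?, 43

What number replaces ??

Using the first 5 terms:
D1: -3  1  5  9
D2: 4  4  4
Constant second difference = 4.
Extend forward: 9 + 4 = 13;  13 + 13 = 26

26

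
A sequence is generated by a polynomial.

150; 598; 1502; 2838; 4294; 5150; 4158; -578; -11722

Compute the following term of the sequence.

-32826

448, 904, 1336, 1456, 856, -992, -4736, -11144
456, 432, 120, -600, -1848, -3744, -6408
-24, -312, -720, -1248, -1896, -2664
-288, -408, -528, -648, -768
-120, -120, -120, -120
Constant fifth difference = -120, so extend:
-768 − 120 = -888;  -2664 − 888 = -3552;  -6408 − 3552 = -9960;  -11144 − 9960 = -21104;  -11722 − 21104 = -32826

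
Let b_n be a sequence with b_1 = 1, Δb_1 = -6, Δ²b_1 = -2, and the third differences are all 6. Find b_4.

-17

Build the table forward from the leading diagonal:
Δ³: 6  6  6  6
Δ²: -2  4  10  16
Δ: -6  -8  -4  6
b: 1  -5  -13  -17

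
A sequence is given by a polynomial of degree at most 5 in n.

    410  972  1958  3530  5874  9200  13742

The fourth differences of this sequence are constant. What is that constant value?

Δ: 562, 986, 1572, 2344, 3326, 4542
Δ²: 424, 586, 772, 982, 1216
Δ³: 162, 186, 210, 234
Δ⁴: 24, 24, 24

24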